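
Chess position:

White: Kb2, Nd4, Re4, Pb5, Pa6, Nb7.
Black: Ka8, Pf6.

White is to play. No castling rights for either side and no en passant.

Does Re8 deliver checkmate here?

After Re8: black king on a8; in check: yes, from the white rook on e8.
Black has 1 legal reply: Ka7.
In check but a legal move exists → not checkmate.

no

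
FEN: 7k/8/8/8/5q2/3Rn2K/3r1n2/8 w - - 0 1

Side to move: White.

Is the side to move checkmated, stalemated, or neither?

checkmate

White to move; white king on h3.
In check: yes, from the black knight on f2.
King squares — g2: attacked by Ne3; h2: attacked by Qf4; g3: attacked by Qf4; g4: attacked by Nf2; h4: attacked by Qf4.
Legal moves for White: none.
In check with no legal moves → checkmate.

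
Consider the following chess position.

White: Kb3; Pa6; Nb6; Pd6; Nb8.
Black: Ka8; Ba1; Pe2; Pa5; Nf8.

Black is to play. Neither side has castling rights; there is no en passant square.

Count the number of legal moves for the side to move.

Black to move; king on a8.
In check: yes, from the white knight on b6.
Legal moves: Kxb8, Ka7.
Count: 2.

2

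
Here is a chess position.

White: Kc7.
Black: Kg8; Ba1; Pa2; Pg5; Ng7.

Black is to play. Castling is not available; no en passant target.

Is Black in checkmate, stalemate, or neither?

Black to move; black king on g8.
In check: no.
Legal moves for Black: Kh8, Kf8, Kh7, Kf7, Ne8+, Ne6+, Nh5, Nf5, Bf6, Be5+, Bd4, Bc3, Bb2, g4.
Black has 14 legal moves and is not in check → neither.

neither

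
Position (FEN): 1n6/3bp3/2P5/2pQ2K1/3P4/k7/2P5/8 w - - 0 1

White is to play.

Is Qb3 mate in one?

yes

After Qb3: black king on a3; in check: yes, from the white queen on b3.
King squares — a2: attacked by Qb3; b2: attacked by Qb3; b3: attacked by Pc2; a4: attacked by Qb3; b4: attacked by Qb3.
Black has no legal moves → checkmate.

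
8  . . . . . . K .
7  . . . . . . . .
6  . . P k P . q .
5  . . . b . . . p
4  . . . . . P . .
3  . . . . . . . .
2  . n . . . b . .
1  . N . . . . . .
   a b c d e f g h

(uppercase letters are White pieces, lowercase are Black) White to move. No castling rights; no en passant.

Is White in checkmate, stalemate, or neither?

White to move; white king on g8.
In check: yes, from the black queen on g6.
King squares — f7: attacked by Qg6; g7: attacked by Qg6; h7: attacked by Qg6; f8: available; h8: available.
Legal moves for White: Kh8, Kf8.
White is in check but has 2 legal moves → neither.

neither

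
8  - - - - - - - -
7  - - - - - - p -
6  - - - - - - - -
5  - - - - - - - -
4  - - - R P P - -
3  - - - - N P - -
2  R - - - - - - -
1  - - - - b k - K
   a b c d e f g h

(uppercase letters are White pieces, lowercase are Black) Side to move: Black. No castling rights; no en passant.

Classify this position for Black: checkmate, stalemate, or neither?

checkmate

Black to move; black king on f1.
In check: yes, from the white knight on e3.
King squares — e1: own bishop; g1: attacked by Kh1; e2: attacked by Ra2; f2: attacked by Ra2; g2: attacked by Kh1.
Legal moves for Black: none.
In check with no legal moves → checkmate.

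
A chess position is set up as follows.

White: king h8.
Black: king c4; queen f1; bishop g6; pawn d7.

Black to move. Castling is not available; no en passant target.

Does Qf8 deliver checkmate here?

After Qf8: white king on h8; in check: yes, from the black queen on f8.
King squares — g7: attacked by Qf8; h7: attacked by Bg6; g8: attacked by Qf8.
White has no legal moves → checkmate.

yes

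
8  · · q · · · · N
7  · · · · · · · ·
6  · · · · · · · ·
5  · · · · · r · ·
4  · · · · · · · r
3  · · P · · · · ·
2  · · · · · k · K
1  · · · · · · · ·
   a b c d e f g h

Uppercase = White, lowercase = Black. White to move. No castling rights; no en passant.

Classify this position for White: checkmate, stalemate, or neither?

checkmate

White to move; white king on h2.
In check: yes, from the black rook on h4.
King squares — g1: attacked by Kf2; h1: attacked by Rh4; g2: attacked by Kf2; g3: attacked by Kf2; h3: attacked by Rh4.
Legal moves for White: none.
In check with no legal moves → checkmate.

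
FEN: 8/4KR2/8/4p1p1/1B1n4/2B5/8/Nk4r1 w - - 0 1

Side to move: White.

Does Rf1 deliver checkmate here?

After Rf1: black king on b1; in check: yes, from the white rook on f1.
Black has 2 legal replies: Ka2, Rxf1.
In check but a legal move exists → not checkmate.

no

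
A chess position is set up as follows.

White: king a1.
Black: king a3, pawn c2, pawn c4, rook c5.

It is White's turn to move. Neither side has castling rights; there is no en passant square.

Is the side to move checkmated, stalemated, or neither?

stalemate

White to move; white king on a1.
In check: no.
King squares — b1: attacked by Pc2; a2: attacked by Ka3; b2: attacked by Ka3.
Legal moves for White: none.
Not in check and no legal moves → stalemate.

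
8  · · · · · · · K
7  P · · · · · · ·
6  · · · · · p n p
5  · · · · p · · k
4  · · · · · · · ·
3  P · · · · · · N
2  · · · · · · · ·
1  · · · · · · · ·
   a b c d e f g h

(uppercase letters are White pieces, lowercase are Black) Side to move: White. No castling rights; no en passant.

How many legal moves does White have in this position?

3

White to move; king on h8.
In check: yes, from the black knight on g6.
Legal moves: Kg8, Kh7, Kg7.
Count: 3.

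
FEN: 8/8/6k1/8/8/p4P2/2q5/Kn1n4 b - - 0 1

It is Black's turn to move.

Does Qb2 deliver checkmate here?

yes

After Qb2: white king on a1; in check: yes, from the black queen on b2.
King squares — b1: attacked by Qb2; a2: attacked by Qb2; b2: attacked by Nd1.
White has no legal moves → checkmate.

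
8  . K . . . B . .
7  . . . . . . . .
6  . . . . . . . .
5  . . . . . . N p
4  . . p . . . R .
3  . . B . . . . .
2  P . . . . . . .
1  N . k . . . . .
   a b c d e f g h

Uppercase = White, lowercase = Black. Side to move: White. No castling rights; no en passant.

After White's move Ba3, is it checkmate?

After Ba3: black king on c1; in check: yes, from the white bishop on a3.
Black has 2 legal replies: Kd1, Kb1.
In check but a legal move exists → not checkmate.

no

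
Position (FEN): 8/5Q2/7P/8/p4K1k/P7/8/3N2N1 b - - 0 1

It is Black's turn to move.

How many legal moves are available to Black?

Black to move; king on h4.
In check: no.
Legal moves: none.
Count: 0.

0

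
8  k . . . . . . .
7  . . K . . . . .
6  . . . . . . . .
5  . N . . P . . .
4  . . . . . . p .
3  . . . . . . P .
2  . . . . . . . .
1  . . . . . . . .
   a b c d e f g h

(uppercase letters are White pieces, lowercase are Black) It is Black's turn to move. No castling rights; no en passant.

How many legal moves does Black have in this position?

Black to move; king on a8.
In check: no.
Legal moves: none.
Count: 0.

0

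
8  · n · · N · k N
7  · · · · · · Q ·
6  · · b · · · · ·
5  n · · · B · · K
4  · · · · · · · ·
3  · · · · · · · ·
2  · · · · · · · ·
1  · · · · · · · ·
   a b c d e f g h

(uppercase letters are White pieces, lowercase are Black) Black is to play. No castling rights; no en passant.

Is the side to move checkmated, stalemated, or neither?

Black to move; black king on g8.
In check: yes, from the white queen on g7.
King squares — f7: attacked by Qg7; g7: attacked by Be5; h7: attacked by Qg7; f8: attacked by Qg7; h8: attacked by Qg7.
Legal moves for Black: none.
In check with no legal moves → checkmate.

checkmate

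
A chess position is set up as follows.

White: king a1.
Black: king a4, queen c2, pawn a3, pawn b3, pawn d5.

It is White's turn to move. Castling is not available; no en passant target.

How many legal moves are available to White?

White to move; king on a1.
In check: no.
Legal moves: none.
Count: 0.

0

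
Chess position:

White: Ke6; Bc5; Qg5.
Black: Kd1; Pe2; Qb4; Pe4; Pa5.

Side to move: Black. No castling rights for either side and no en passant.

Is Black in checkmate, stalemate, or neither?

neither

Black to move; black king on d1.
In check: no.
Legal moves for Black include: Qb8, Qb7, Qb6+, Qxc5, Qb5, Qd4, Qc4+, Qa4, Qc3, Qb3+, Qa3, Qd2, Qb2, Qe1, Qb1, Kc2, Ke1, a4, ... (list truncated; more exist).
Black has legal moves and is not in check → neither.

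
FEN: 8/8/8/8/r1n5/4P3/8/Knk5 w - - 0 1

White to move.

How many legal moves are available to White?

White to move; king on a1.
In check: yes, from the black rook on a4.
Legal moves: none.
Count: 0.

0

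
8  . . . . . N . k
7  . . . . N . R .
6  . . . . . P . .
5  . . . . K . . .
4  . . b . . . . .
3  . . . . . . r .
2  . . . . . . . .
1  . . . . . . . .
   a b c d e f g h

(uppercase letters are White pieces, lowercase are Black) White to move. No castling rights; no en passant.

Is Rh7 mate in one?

After Rh7: black king on h8; in check: yes, from the white rook on h7.
King squares — g7: attacked by Pf6; h7: attacked by Nf8; g8: attacked by Ne7.
Black has no legal moves → checkmate.

yes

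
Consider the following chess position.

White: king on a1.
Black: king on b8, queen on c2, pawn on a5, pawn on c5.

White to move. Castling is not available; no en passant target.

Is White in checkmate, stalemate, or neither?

stalemate

White to move; white king on a1.
In check: no.
King squares — b1: attacked by Qc2; a2: attacked by Qc2; b2: attacked by Qc2.
Legal moves for White: none.
Not in check and no legal moves → stalemate.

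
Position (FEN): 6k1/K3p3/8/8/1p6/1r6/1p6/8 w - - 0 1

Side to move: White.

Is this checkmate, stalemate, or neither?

neither

White to move; white king on a7.
In check: no.
Legal moves for White: Kb8, Ka8, Kb7, Kb6, Ka6.
White has 5 legal moves and is not in check → neither.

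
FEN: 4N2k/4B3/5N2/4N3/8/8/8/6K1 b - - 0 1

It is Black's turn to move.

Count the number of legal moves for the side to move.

0

Black to move; king on h8.
In check: no.
Legal moves: none.
Count: 0.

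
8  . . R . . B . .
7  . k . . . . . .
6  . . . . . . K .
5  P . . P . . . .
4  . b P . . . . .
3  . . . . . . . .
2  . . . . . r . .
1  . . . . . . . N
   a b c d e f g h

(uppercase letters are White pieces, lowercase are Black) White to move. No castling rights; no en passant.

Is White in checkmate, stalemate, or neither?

White to move; white king on g6.
In check: no.
Legal moves for White include: Bg7, Be7, Bh6, Bd6, Bc5, Bxb4, Re8, Rd8, Rb8+, Ra8, Rc7+, Rc6, Rc5, Kh7, Kg7, Kh6, Kh5, Kg5, ... (list truncated; more exist).
White has legal moves and is not in check → neither.

neither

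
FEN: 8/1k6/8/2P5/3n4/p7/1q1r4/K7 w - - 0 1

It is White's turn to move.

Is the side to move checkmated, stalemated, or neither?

checkmate

White to move; white king on a1.
In check: yes, from the black queen on b2.
King squares — b1: attacked by Qb2; a2: attacked by Qb2; b2: attacked by Rd2.
Legal moves for White: none.
In check with no legal moves → checkmate.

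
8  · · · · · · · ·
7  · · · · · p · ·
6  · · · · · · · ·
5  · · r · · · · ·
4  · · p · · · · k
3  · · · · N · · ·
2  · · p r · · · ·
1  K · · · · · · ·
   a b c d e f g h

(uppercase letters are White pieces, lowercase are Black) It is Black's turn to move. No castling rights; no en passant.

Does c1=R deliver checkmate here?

yes

After c1=R: white king on a1; in check: yes, from the black rook on c1.
King squares — b1: attacked by Rc1; a2: attacked by Rd2; b2: attacked by Rd2.
White has no legal moves → checkmate.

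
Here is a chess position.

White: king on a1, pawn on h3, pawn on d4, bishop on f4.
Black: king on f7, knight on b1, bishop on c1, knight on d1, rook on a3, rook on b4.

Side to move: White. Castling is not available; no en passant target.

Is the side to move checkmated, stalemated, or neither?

White to move; white king on a1.
In check: yes, from the black rook on a3.
King squares — b1: attacked by Rb4; a2: attacked by Ra3; b2: attacked by Bc1.
Legal moves for White: none.
In check with no legal moves → checkmate.

checkmate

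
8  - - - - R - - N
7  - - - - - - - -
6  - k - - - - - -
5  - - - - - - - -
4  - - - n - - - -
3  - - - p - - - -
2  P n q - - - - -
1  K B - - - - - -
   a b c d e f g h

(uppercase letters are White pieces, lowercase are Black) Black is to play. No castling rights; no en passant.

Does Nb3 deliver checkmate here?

no

After Nb3: white king on a1; in check: yes, from the black knight on b3.
White has 1 legal reply: axb3.
In check but a legal move exists → not checkmate.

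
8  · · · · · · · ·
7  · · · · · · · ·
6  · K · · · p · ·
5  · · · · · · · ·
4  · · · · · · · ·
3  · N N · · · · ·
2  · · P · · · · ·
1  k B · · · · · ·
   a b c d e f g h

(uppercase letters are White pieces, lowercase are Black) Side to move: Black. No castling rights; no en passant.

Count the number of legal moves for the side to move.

Black to move; king on a1.
In check: yes, from the white knight on b3.
Legal moves: Kb2.
Count: 1.

1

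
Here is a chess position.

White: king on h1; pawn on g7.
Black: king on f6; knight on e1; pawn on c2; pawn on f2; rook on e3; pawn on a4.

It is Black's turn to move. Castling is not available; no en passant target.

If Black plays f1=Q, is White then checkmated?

no

After f1=Q: white king on h1; in check: yes, from the black queen on f1.
White has 1 legal reply: Kh2.
In check but a legal move exists → not checkmate.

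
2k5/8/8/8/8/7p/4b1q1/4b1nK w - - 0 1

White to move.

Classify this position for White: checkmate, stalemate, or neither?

White to move; white king on h1.
In check: yes, from the black queen on g2.
King squares — g1: attacked by Qg2; g2: attacked by Ph3; h2: attacked by Qg2.
Legal moves for White: none.
In check with no legal moves → checkmate.

checkmate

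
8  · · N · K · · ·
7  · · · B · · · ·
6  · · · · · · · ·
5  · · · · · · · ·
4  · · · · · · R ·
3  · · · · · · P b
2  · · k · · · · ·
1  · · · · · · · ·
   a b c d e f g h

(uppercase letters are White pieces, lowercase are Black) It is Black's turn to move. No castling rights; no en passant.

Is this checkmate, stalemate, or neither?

Black to move; black king on c2.
In check: no.
Legal moves for Black: Bxg4, Bg2, Bf1, Kd3, Kc3, Kb3, Kd2, Kb2, Kd1, Kc1, Kb1.
Black has 11 legal moves and is not in check → neither.

neither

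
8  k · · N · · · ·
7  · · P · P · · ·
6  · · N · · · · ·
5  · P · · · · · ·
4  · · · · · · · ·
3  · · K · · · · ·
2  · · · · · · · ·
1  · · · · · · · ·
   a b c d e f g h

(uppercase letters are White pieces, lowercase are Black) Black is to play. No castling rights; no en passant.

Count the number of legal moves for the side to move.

Black to move; king on a8.
In check: no.
Legal moves: none.
Count: 0.

0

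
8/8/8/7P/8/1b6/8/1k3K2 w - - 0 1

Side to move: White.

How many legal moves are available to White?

6

White to move; king on f1.
In check: no.
Legal moves: Kg2, Kf2, Ke2, Kg1, Ke1, h6.
Count: 6.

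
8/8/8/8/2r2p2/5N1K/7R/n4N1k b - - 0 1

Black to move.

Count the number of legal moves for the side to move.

Black to move; king on h1.
In check: yes, from the white rook on h2.
Legal moves: none.
Count: 0.

0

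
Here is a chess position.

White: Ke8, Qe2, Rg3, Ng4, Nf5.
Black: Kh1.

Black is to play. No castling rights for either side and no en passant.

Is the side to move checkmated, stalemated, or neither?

Black to move; black king on h1.
In check: no.
King squares — g1: attacked by Rg3; g2: attacked by Qe2; h2: attacked by Qe2.
Legal moves for Black: none.
Not in check and no legal moves → stalemate.

stalemate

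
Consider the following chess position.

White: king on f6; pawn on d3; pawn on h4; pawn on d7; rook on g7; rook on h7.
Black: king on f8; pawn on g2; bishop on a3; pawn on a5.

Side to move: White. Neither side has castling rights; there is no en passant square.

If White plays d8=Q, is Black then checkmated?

yes

After d8=Q: black king on f8; in check: yes, from the white queen on d8.
King squares — e7: attacked by Kf6; f7: attacked by Kf6; g7: attacked by Kf6; e8: attacked by Qd8; g8: attacked by Rg7.
Black has no legal moves → checkmate.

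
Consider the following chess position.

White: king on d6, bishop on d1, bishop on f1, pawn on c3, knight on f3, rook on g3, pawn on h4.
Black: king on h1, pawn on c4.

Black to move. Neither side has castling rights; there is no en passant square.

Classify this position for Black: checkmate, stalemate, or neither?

stalemate

Black to move; black king on h1.
In check: no.
King squares — g1: attacked by Nf3; g2: attacked by Bf1; h2: attacked by Nf3.
Legal moves for Black: none.
Not in check and no legal moves → stalemate.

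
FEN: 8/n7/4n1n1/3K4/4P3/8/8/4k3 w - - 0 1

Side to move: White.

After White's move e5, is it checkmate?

After e5: black king on e1; in check: no.
Black is not in check, so this cannot be checkmate.

no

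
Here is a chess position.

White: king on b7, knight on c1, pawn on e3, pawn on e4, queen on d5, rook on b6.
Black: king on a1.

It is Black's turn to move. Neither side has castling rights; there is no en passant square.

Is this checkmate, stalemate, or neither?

Black to move; black king on a1.
In check: no.
King squares — b1: attacked by Rb6; a2: attacked by Nc1; b2: attacked by Rb6.
Legal moves for Black: none.
Not in check and no legal moves → stalemate.

stalemate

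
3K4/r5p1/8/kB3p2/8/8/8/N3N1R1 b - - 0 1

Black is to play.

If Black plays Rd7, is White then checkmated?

After Rd7: white king on d8; in check: yes, from the black rook on d7.
White has 4 legal replies: Ke8, Kc8, Kxd7, Bxd7.
In check but a legal move exists → not checkmate.

no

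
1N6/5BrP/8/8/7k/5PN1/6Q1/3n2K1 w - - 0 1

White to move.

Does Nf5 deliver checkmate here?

yes

After Nf5: black king on h4; in check: yes, from the white knight on f5.
King squares — g3: attacked by Qg2; h3: attacked by Qg2; g4: attacked by Qg2; g5: attacked by Qg2; h5: attacked by Bf7.
Black has no legal moves → checkmate.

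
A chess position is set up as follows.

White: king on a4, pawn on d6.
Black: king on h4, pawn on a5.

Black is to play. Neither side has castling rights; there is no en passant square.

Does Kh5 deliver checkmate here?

no

After Kh5: white king on a4; in check: no.
White is not in check, so this cannot be checkmate.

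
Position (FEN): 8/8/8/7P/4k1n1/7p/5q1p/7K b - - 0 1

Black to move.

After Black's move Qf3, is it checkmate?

After Qf3: white king on h1; in check: yes, from the black queen on f3.
King squares — g1: attacked by Ph2; g2: attacked by Qf3; h2: attacked by Ng4.
White has no legal moves → checkmate.

yes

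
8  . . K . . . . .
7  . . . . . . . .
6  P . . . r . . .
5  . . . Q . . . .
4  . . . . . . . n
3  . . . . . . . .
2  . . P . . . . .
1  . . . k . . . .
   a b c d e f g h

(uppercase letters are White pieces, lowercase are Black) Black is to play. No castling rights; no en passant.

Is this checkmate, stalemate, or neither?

Black to move; black king on d1.
In check: yes, from the white queen on d5.
King squares — c1: available; e1: available; c2: available; d2: attacked by Qd5; e2: available.
Legal moves for Black: Ke2, Kxc2, Ke1, Kc1.
Black is in check but has 4 legal moves → neither.

neither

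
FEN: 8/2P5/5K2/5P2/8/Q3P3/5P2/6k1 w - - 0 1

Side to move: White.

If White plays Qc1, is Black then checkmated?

After Qc1: black king on g1; in check: yes, from the white queen on c1.
Black has 3 legal replies: Kh2, Kg2, Kxf2.
In check but a legal move exists → not checkmate.

no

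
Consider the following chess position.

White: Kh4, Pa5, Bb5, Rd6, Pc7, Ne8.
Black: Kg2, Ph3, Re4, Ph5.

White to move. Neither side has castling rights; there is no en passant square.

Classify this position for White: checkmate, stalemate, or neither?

neither

White to move; white king on h4.
In check: yes, from the black rook on e4.
King squares — g3: attacked by Kg2; h3: attacked by Kg2; g4: attacked by Re4; g5: available; h5: available.
Legal moves for White: Kxh5, Kg5.
White is in check but has 2 legal moves → neither.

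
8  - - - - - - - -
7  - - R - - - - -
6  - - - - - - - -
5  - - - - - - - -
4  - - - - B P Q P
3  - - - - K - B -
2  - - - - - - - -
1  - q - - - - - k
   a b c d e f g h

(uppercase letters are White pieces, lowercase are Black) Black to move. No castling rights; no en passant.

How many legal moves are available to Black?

Black to move; king on h1.
In check: yes, from the white bishop on e4.
Legal moves: Kg1, Qxe4+.
Count: 2.

2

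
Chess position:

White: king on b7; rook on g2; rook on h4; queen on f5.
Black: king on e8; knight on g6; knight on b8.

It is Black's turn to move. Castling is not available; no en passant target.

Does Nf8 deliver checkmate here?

After Nf8: white king on b7; in check: no.
White is not in check, so this cannot be checkmate.

no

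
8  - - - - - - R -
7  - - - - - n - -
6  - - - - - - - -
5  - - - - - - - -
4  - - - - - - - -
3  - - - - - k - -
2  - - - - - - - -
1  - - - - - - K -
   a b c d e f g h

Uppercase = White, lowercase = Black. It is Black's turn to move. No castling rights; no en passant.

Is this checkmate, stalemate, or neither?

neither

Black to move; black king on f3.
In check: no.
Legal moves for Black: Nh8, Nd8, Nh6, Nd6, Ng5, Ne5, Kf4, Ke4, Ke3, Ke2.
Black has 10 legal moves and is not in check → neither.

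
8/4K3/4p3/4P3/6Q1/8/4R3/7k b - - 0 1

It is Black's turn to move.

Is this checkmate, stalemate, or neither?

stalemate

Black to move; black king on h1.
In check: no.
King squares — g1: attacked by Qg4; g2: attacked by Re2; h2: attacked by Re2.
Legal moves for Black: none.
Not in check and no legal moves → stalemate.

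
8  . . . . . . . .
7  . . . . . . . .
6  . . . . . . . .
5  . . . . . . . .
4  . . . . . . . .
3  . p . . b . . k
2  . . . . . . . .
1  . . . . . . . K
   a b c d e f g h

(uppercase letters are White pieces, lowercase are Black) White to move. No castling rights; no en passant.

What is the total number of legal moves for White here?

0

White to move; king on h1.
In check: no.
Legal moves: none.
Count: 0.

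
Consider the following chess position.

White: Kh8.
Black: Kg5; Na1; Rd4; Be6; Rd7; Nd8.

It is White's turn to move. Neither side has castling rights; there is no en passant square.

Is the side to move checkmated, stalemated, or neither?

White to move; white king on h8.
In check: no.
King squares — g7: attacked by Rd7; h7: attacked by Rd7; g8: attacked by Be6.
Legal moves for White: none.
Not in check and no legal moves → stalemate.

stalemate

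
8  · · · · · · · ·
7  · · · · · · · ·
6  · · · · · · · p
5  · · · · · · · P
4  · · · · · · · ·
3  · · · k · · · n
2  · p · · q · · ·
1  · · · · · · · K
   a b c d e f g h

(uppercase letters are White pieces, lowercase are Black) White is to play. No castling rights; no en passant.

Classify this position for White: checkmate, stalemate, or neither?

White to move; white king on h1.
In check: no.
King squares — g1: attacked by Nh3; g2: attacked by Qe2; h2: attacked by Qe2.
Legal moves for White: none.
Not in check and no legal moves → stalemate.

stalemate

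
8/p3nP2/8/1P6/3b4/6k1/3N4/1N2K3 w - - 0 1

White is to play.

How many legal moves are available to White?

15

White to move; king on e1.
In check: no.
Legal moves: Ne4+, Nc4, Nf3, Nb3, Nf1+, Ke2, Kf1, Kd1, Nc3, Na3, f8=Q, f8=R, f8=B, f8=N, b6.
Count: 15.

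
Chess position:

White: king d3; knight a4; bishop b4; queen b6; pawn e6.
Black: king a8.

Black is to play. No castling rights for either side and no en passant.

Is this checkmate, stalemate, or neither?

Black to move; black king on a8.
In check: no.
King squares — a7: attacked by Qb6; b7: attacked by Qb6; b8: attacked by Qb6.
Legal moves for Black: none.
Not in check and no legal moves → stalemate.

stalemate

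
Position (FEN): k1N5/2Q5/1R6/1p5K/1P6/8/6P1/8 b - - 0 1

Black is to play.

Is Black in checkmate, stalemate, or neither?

stalemate

Black to move; black king on a8.
In check: no.
King squares — a7: attacked by Qc7; b7: attacked by Rb6; b8: attacked by Rb6.
Legal moves for Black: none.
Not in check and no legal moves → stalemate.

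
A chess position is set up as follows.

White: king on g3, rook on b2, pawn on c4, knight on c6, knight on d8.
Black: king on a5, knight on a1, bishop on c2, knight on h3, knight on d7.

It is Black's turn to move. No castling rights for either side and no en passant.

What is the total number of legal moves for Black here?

Black to move; king on a5.
In check: yes, from the white knight on c6.
Legal moves: Ka6, Ka4.
Count: 2.

2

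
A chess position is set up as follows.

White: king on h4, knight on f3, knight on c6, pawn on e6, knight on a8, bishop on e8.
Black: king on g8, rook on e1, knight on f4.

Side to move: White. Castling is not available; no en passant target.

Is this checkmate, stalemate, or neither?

neither

White to move; white king on h4.
In check: no.
Legal moves for White include: Bf7+, Bd7, Bg6, Bh5, Nc7, Nb6, Nd8, Nb8, Ne7+, Na7, Nce5, Na5, Ncd4, Nb4, Kg5, Kg4, Kg3, Ng5, ... (list truncated; more exist).
White has legal moves and is not in check → neither.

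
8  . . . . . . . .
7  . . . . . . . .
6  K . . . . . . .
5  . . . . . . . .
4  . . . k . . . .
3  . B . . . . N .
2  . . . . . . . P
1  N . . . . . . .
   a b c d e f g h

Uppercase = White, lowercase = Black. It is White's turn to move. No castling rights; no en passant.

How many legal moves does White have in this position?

White to move; king on a6.
In check: no.
Legal moves: Kb7, Ka7, Kb6, Kb5, Ka5, Nh5, Nf5+, Ne4, Ne2+, Nh1, Nf1, Bg8, Bf7, Be6, Bd5, Bc4, Ba4, Bc2, Ba2, Bd1, Nc2+, h3, h4.
Count: 23.

23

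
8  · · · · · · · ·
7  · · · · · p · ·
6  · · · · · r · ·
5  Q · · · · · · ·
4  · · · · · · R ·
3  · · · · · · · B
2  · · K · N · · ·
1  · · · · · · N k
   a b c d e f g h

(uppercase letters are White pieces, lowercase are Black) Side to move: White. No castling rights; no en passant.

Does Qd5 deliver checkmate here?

After Qd5: black king on h1; in check: yes, from the white queen on d5.
Black has 2 legal replies: Kh2, Rf3.
In check but a legal move exists → not checkmate.

no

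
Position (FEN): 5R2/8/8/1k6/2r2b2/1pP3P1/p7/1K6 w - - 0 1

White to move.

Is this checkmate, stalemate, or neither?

White to move; white king on b1.
In check: yes, from the black pawn on a2.
Legal moves for White: Kb2, Ka1.
White is in check but has 2 legal moves → neither.

neither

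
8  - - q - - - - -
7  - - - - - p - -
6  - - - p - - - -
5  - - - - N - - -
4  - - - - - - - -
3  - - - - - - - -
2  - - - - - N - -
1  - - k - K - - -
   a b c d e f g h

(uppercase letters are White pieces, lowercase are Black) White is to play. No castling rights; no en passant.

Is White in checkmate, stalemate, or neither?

White to move; white king on e1.
In check: no.
Legal moves for White: Nxf7, Nd7, Ng6, Nc6, Neg4, Nc4, Nf3, Ned3+, Nfg4, Ne4, Nh3, Nfd3+, Nh1, Nd1, Ke2, Kf1.
White has 16 legal moves and is not in check → neither.

neither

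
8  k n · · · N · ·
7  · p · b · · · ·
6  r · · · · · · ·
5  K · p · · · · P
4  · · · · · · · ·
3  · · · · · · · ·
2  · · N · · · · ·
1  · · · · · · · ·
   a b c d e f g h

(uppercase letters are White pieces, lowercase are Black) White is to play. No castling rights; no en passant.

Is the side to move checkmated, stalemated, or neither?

checkmate

White to move; white king on a5.
In check: yes, from the black rook on a6.
King squares — a4: attacked by Ra6; b4: attacked by Pc5; b5: attacked by Bd7; a6: attacked by Pb7; b6: attacked by Ra6.
Legal moves for White: none.
In check with no legal moves → checkmate.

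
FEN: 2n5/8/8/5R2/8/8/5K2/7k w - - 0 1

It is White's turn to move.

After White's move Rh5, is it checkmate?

yes

After Rh5: black king on h1; in check: yes, from the white rook on h5.
King squares — g1: attacked by Kf2; g2: attacked by Kf2; h2: attacked by Rh5.
Black has no legal moves → checkmate.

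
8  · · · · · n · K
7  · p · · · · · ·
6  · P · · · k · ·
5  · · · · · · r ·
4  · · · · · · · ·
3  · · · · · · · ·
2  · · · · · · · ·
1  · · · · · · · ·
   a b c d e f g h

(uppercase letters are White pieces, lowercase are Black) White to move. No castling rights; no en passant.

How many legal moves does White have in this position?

0

White to move; king on h8.
In check: no.
Legal moves: none.
Count: 0.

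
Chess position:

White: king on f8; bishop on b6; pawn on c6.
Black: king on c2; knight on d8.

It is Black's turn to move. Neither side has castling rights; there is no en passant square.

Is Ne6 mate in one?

no

After Ne6: white king on f8; in check: yes, from the black knight on e6.
White has 4 legal replies: Kg8, Ke8, Kf7, Ke7.
In check but a legal move exists → not checkmate.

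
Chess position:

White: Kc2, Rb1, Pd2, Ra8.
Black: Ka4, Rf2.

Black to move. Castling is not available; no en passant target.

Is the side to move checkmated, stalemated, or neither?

checkmate

Black to move; black king on a4.
In check: yes, from the white rook on a8.
King squares — a3: attacked by Ra8; b3: attacked by Rb1; b4: attacked by Rb1; a5: attacked by Ra8; b5: attacked by Rb1.
Legal moves for Black: none.
In check with no legal moves → checkmate.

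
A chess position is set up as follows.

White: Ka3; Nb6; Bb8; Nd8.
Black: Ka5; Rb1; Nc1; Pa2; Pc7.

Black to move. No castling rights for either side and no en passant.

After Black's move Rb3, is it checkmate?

After Rb3: white king on a3; in check: yes, from the black rook on b3.
King squares — a2: attacked by Nc1; b2: attacked by Rb3; b3: attacked by Nc1; a4: attacked by Ka5; b4: attacked by Rb3.
White has no legal moves → checkmate.

yes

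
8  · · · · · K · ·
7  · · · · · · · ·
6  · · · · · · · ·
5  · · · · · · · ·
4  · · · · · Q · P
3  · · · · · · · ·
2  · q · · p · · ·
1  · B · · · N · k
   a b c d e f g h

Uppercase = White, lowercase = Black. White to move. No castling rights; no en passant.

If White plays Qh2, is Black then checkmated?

yes

After Qh2: black king on h1; in check: yes, from the white queen on h2.
King squares — g1: attacked by Qh2; g2: attacked by Qh2; h2: attacked by Nf1.
Black has no legal moves → checkmate.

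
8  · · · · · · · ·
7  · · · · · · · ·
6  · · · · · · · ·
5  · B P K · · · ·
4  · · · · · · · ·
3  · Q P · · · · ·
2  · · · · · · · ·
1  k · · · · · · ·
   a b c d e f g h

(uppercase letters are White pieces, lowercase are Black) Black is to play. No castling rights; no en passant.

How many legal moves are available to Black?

0

Black to move; king on a1.
In check: no.
Legal moves: none.
Count: 0.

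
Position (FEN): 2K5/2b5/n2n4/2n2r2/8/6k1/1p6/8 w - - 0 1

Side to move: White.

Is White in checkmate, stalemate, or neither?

checkmate

White to move; white king on c8.
In check: yes, from the black knight on d6.
King squares — b7: attacked by Nc5; c7: attacked by Na6; d7: attacked by Nc5; b8: attacked by Na6; d8: attacked by Bc7.
Legal moves for White: none.
In check with no legal moves → checkmate.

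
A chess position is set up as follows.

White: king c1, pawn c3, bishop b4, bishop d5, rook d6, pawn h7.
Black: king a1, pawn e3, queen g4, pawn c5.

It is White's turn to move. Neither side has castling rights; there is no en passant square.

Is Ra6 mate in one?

After Ra6: black king on a1; in check: yes, from the white rook on a6.
King squares — b1: attacked by Kc1; a2: attacked by Bd5; b2: attacked by Kc1.
Black has no legal moves → checkmate.

yes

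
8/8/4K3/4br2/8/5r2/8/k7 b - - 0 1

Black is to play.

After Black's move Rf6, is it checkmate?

After Rf6: white king on e6; in check: yes, from the black rook on f6.
White has 4 legal replies: Ke7, Kd7, Kxe5, Kd5.
In check but a legal move exists → not checkmate.

no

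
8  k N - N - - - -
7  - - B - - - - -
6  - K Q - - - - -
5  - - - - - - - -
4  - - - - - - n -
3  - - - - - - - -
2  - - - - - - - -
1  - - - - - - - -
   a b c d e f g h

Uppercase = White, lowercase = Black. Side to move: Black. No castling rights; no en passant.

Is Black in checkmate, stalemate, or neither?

checkmate

Black to move; black king on a8.
In check: yes, from the white queen on c6.
King squares — a7: attacked by Kb6; b7: attacked by Kb6; b8: attacked by Bc7.
Legal moves for Black: none.
In check with no legal moves → checkmate.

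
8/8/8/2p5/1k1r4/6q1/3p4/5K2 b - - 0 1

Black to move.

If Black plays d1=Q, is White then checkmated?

After d1=Q: white king on f1; in check: yes, from the black queen on d1.
King squares — e1: attacked by Qd1; g1: attacked by Qd1; e2: attacked by Qd1; f2: attacked by Qg3; g2: attacked by Qg3.
White has no legal moves → checkmate.

yes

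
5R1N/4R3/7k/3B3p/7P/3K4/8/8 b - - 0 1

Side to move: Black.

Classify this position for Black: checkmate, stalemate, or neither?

stalemate

Black to move; black king on h6.
In check: no.
King squares — g5: attacked by Ph4; h5: own pawn; g6: attacked by Nh8; g7: attacked by Re7; h7: attacked by Re7.
Legal moves for Black: none.
Not in check and no legal moves → stalemate.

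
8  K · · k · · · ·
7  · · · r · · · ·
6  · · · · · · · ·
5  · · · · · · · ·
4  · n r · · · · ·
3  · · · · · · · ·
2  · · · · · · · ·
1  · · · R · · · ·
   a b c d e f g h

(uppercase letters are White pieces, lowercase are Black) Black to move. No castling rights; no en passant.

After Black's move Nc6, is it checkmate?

After Nc6: white king on a8; in check: no.
White is not in check, so this cannot be checkmate.

no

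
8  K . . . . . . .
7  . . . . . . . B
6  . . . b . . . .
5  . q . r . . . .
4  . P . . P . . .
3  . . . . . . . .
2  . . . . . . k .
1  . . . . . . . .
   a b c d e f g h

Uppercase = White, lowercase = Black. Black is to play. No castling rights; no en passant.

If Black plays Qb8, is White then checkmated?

After Qb8: white king on a8; in check: yes, from the black queen on b8.
King squares — a7: attacked by Qb8; b7: attacked by Qb8; b8: attacked by Bd6.
White has no legal moves → checkmate.

yes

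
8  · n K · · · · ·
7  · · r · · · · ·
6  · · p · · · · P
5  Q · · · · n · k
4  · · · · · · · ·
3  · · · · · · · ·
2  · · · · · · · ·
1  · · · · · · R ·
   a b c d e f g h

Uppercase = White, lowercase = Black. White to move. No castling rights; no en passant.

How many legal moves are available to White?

4

White to move; king on c8.
In check: yes, from the black rook on c7.
Legal moves: Kd8, Kxb8, Kxc7, Qxc7.
Count: 4.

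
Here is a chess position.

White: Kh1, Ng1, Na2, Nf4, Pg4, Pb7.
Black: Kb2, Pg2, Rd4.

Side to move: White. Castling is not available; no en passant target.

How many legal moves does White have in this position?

3

White to move; king on h1.
In check: yes, from the black pawn on g2.
Legal moves: Kh2, Kxg2, Nxg2.
Count: 3.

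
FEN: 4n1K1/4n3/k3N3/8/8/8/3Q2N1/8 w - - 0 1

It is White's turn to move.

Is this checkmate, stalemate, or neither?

neither

White to move; white king on g8.
In check: yes, from the black knight on e7.
King squares — f7: available; g7: attacked by Ne8; h7: available; f8: available; h8: available.
Legal moves for White: Kh8, Kf8, Kh7, Kf7.
White is in check but has 4 legal moves → neither.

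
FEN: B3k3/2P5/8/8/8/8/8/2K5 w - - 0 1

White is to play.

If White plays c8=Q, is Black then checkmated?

no

After c8=Q: black king on e8; in check: yes, from the white queen on c8.
Black has 2 legal replies: Kf7, Ke7.
In check but a legal move exists → not checkmate.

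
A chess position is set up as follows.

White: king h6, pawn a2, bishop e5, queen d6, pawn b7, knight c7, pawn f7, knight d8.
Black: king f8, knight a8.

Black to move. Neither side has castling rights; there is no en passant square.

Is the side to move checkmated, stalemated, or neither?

checkmate

Black to move; black king on f8.
In check: yes, from the white queen on d6.
King squares — e7: attacked by Qd6; f7: attacked by Nd8; g7: attacked by Be5; e8: attacked by Nc7; g8: attacked by Pf7.
Legal moves for Black: none.
In check with no legal moves → checkmate.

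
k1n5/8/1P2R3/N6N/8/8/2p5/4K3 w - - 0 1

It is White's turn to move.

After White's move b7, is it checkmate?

After b7: black king on a8; in check: yes, from the white pawn on b7.
Black has 2 legal replies: Kb8, Ka7.
In check but a legal move exists → not checkmate.

no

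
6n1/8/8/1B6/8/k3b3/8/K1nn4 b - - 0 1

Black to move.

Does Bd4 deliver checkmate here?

no

After Bd4: white king on a1; in check: yes, from the black bishop on d4.
White has 1 legal reply: Kb1.
In check but a legal move exists → not checkmate.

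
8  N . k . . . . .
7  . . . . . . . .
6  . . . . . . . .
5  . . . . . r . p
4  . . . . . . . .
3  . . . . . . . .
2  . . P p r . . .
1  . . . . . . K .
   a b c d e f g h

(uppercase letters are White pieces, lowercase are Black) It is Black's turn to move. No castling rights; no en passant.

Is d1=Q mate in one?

yes

After d1=Q: white king on g1; in check: yes, from the black queen on d1.
King squares — f1: attacked by Qd1; h1: attacked by Qd1; f2: attacked by Re2; g2: attacked by Re2; h2: attacked by Re2.
White has no legal moves → checkmate.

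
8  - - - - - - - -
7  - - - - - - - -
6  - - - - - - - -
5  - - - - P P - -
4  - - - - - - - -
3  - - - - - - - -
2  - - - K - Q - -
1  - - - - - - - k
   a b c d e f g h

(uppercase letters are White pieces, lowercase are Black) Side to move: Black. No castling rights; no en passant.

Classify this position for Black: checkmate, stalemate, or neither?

Black to move; black king on h1.
In check: no.
King squares — g1: attacked by Qf2; g2: attacked by Qf2; h2: attacked by Qf2.
Legal moves for Black: none.
Not in check and no legal moves → stalemate.

stalemate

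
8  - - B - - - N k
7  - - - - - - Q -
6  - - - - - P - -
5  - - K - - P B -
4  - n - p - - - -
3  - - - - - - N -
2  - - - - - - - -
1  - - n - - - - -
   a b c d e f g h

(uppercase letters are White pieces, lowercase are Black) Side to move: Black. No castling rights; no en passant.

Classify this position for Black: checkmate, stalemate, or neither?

checkmate

Black to move; black king on h8.
In check: yes, from the white queen on g7.
King squares — g7: attacked by Pf6; h7: attacked by Qg7; g8: attacked by Qg7.
Legal moves for Black: none.
In check with no legal moves → checkmate.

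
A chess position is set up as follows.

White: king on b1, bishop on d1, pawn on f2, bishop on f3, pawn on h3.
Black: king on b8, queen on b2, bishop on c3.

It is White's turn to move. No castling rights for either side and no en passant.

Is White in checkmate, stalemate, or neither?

White to move; white king on b1.
In check: yes, from the black queen on b2.
King squares — a1: attacked by Qb2; c1: attacked by Qb2; a2: attacked by Qb2; b2: attacked by Bc3; c2: attacked by Qb2.
Legal moves for White: none.
In check with no legal moves → checkmate.

checkmate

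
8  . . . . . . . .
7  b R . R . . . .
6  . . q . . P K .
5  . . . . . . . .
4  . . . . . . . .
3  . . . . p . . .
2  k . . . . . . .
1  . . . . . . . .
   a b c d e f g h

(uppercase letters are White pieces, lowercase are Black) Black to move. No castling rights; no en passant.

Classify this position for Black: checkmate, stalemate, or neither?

Black to move; black king on a2.
In check: no.
Legal moves for Black include: Bb8, Bb6, Bc5, Bd4, Qc8, Qxd7, Qc7, Qxb7, Qxf6+, Qe6, Qd6, Qb6, Qa6, Qd5, Qc5, Qb5, Qe4+, Qc4, ... (list truncated; more exist).
Black has legal moves and is not in check → neither.

neither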